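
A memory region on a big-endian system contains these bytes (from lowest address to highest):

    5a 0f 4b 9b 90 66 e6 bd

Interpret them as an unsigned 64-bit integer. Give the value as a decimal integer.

6489488719578851005

In big-endian order the high byte comes first in memory.
The bytes are already most-significant first: 0x5A0F4B9B9066E6BD.
0x5A0F4B9B9066E6BD = 6489488719578851005.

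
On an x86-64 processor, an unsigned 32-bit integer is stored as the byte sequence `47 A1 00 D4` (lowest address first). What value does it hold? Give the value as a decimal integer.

Little-endian: lowest address holds the least-significant byte.
Reassemble most-significant byte first: D4 00 A1 47 → 0xD400A147.
0xD400A147 = 3556811079.

3556811079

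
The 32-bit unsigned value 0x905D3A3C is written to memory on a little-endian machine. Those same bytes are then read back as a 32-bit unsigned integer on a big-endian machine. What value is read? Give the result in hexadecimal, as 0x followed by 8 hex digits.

Stored little-endian, the bytes at ascending addresses are 3C 3A 5D 90.
Read back as big-endian, the last byte is least significant, giving 0x3C3A5D90.

0x3C3A5D90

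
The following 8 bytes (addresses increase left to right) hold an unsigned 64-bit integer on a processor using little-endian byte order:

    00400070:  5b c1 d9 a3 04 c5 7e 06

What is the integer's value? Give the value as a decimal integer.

468028035012608347

Little-endian: lowest address holds the least-significant byte.
Reassemble most-significant byte first: 06 7E C5 04 A3 D9 C1 5B → 0x067EC504A3D9C15B.
0x067EC504A3D9C15B = 468028035012608347.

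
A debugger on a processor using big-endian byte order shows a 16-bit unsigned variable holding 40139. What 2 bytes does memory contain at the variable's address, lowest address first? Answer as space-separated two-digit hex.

9C CB

40139 in hexadecimal, padded to 16 bits, is 0x9CCB.
Split into bytes (most-significant first): 9C CB.
Big-endian stores the most-significant byte at the lowest address.
So the memory order matches the most-significant-first order: 9C CB.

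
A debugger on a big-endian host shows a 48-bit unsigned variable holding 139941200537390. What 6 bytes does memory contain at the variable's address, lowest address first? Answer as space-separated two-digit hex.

7F 46 99 8C 27 2E

139941200537390 in hexadecimal, padded to 48 bits, is 0x7F46998C272E.
Split into bytes (most-significant first): 7F 46 99 8C 27 2E.
Big-endian: lowest address holds the most-significant byte.
So the memory order matches the most-significant-first order: 7F 46 99 8C 27 2E.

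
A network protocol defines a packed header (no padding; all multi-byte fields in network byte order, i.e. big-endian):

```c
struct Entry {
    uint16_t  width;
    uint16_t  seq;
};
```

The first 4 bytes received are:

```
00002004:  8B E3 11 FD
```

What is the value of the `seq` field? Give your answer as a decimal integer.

4605

`seq` follows `width` (2 bytes), so it starts at byte offset 2 and occupies 2 bytes.
Bytes at offsets 2..3: 11 FD.
In big-endian order the high byte comes first in memory.
The bytes are already most-significant first: 0x11FD.
0x11FD = 4605.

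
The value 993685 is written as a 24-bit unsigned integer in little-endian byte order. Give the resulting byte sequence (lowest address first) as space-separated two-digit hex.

95 29 0F

993685 in hexadecimal, padded to 24 bits, is 0x0F2995.
Split into bytes (most-significant first): 0F 29 95.
Little-endian stores the least-significant byte at the lowest address.
So at ascending addresses the bytes are 95 29 0F.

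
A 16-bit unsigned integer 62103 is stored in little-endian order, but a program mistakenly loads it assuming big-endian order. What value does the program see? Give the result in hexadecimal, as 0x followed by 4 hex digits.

62103 in 16-bit hexadecimal is 0xF297.
Stored little-endian, the bytes at ascending addresses are 97 F2.
Read back as big-endian, the last byte is least significant, giving 0x97F2.

0x97F2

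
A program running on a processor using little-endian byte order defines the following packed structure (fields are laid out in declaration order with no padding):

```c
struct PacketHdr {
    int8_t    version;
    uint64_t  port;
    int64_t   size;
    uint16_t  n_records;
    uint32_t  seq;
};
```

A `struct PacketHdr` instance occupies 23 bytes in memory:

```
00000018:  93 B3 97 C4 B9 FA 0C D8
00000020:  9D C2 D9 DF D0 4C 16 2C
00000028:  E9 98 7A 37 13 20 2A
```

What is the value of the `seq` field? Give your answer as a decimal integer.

`seq` follows `version` (1 B), `port` (8 B), `size` (8 B), `n_records` (2 B), so it starts at offset 1 + 8 + 8 + 2 = 19 and occupies 4 bytes.
Bytes at offsets 19..22: 37 13 20 2A.
Little-endian: lowest address holds the least-significant byte.
Reassemble most-significant byte first: 2A 20 13 37 → 0x2A201337.
0x2A201337 = 706745143.

706745143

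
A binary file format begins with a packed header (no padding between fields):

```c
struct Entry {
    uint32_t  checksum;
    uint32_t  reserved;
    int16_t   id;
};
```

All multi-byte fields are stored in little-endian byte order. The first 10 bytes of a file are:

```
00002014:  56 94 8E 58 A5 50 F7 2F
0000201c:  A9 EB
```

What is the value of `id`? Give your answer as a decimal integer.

`id` follows `checksum` (4 B), `reserved` (4 B), so it starts at offset 4 + 4 = 8 and occupies 2 bytes.
Bytes at offsets 8..9: A9 EB.
Little-endian stores the least-significant byte at the lowest address.
Reassemble most-significant byte first: EB A9 → 0xEBA9.
Top bit is set, so as a signed 16-bit value this is 0xEBA9 − 2^16 = -5207.

-5207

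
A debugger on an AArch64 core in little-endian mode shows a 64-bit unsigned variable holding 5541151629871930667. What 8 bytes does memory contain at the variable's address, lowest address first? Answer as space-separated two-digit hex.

2B DD 17 91 0C 20 E6 4C

5541151629871930667 in hexadecimal, padded to 64 bits, is 0x4CE6200C9117DD2B.
Split into bytes (most-significant first): 4C E6 20 0C 91 17 DD 2B.
In little-endian order the low byte comes first in memory.
So at ascending addresses the bytes are 2B DD 17 91 0C 20 E6 4C.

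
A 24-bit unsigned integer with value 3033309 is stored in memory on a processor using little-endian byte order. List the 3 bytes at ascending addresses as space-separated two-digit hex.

DD 48 2E

3033309 in hexadecimal, padded to 24 bits, is 0x2E48DD.
Split into bytes (most-significant first): 2E 48 DD.
Little-endian stores the least-significant byte at the lowest address.
So at ascending addresses the bytes are DD 48 2E.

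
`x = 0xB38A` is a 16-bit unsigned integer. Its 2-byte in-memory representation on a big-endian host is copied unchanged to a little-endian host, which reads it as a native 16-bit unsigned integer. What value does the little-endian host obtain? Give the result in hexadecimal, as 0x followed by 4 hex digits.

0x8AB3

Stored big-endian, the bytes at ascending addresses are B3 8A.
Read back as little-endian, the first byte is least significant, giving 0x8AB3.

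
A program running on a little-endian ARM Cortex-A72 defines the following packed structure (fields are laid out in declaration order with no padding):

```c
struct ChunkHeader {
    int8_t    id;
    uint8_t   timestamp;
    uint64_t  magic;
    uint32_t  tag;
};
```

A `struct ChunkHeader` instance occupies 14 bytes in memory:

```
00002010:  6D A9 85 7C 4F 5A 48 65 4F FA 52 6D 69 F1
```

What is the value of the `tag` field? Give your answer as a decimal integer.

`tag` follows `id` (1 B), `timestamp` (1 B), `magic` (8 B), so it starts at offset 1 + 1 + 8 = 10 and occupies 4 bytes.
Bytes at offsets 10..13: 52 6D 69 F1.
Little-endian stores the least-significant byte at the lowest address.
Reassemble most-significant byte first: F1 69 6D 52 → 0xF1696D52.
0xF1696D52 = 4050218322.

4050218322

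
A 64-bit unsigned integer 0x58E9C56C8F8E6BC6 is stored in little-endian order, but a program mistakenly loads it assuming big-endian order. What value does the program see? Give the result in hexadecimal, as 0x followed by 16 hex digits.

Stored little-endian, the bytes at ascending addresses are C6 6B 8E 8F 6C C5 E9 58.
Read back as big-endian, the last byte is least significant, giving 0xC66B8E8F6CC5E958.

0xC66B8E8F6CC5E958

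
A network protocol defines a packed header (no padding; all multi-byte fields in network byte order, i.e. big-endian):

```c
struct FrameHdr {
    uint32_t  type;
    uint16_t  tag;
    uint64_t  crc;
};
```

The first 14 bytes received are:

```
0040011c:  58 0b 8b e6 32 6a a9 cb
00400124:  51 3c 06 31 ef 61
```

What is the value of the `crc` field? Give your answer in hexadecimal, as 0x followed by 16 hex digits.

`crc` follows `type` (4 B), `tag` (2 B), so it starts at offset 4 + 2 = 6 and occupies 8 bytes.
Bytes at offsets 6..13: A9 CB 51 3C 06 31 EF 61.
Big-endian: lowest address holds the most-significant byte.
The bytes are already most-significant first: 0xA9CB513C0631EF61.

0xA9CB513C0631EF61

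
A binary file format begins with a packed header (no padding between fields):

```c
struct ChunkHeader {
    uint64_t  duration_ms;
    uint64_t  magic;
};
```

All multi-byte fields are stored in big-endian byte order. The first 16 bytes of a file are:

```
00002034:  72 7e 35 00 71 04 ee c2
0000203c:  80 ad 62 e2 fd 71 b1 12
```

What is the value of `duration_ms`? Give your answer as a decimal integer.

8250089843401748162

`duration_ms` is the first field, at byte offset 0, occupying 8 bytes.
Bytes at offsets 0..7: 72 7E 35 00 71 04 EE C2.
Big-endian: lowest address holds the most-significant byte.
The bytes are already most-significant first: 0x727E35007104EEC2.
0x727E35007104EEC2 = 8250089843401748162.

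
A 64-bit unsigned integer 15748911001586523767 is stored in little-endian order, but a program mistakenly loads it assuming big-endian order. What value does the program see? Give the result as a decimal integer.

8601539216169471962

15748911001586523767 in 64-bit hexadecimal is 0xDA8F5F1D58CE5E77.
Stored little-endian, the bytes at ascending addresses are 77 5E CE 58 1D 5F 8F DA.
Read back as big-endian, the last byte is least significant, giving 0x775ECE581D5F8FDA.
0x775ECE581D5F8FDA = 8601539216169471962.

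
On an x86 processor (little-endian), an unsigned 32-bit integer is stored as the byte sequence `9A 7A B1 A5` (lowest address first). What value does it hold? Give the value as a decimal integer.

2779871898

In little-endian order the low byte comes first in memory.
Reassemble most-significant byte first: A5 B1 7A 9A → 0xA5B17A9A.
0xA5B17A9A = 2779871898.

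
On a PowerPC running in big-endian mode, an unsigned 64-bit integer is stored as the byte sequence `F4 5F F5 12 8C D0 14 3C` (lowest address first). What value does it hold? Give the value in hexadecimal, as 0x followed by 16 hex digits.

Big-endian: lowest address holds the most-significant byte.
The bytes are already most-significant first: 0xF45FF5128CD0143C.

0xF45FF5128CD0143C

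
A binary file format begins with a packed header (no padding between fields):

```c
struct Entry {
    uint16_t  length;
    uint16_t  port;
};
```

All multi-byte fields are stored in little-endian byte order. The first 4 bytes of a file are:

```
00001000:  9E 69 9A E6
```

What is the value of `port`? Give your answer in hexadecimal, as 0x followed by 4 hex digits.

`port` follows `length` (2 bytes), so it starts at byte offset 2 and occupies 2 bytes.
Bytes at offsets 2..3: 9A E6.
In little-endian order the low byte comes first in memory.
Reassemble most-significant byte first: E6 9A → 0xE69A.

0xE69A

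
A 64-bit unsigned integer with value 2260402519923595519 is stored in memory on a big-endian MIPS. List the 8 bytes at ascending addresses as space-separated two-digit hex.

1F 5E 90 1D A1 71 98 FF

2260402519923595519 in hexadecimal, padded to 64 bits, is 0x1F5E901DA17198FF.
Split into bytes (most-significant first): 1F 5E 90 1D A1 71 98 FF.
Big-endian stores the most-significant byte at the lowest address.
So the memory order matches the most-significant-first order: 1F 5E 90 1D A1 71 98 FF.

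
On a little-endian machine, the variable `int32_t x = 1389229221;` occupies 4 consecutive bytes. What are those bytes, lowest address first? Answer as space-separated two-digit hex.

A5 F4 CD 52

1389229221 in hexadecimal, padded to 32 bits, is 0x52CDF4A5.
Split into bytes (most-significant first): 52 CD F4 A5.
In little-endian order the low byte comes first in memory.
So at ascending addresses the bytes are A5 F4 CD 52.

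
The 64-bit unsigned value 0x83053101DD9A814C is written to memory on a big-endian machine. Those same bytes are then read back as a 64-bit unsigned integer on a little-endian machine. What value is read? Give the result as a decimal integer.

Stored big-endian, the bytes at ascending addresses are 83 05 31 01 DD 9A 81 4C.
Read back as little-endian, the first byte is least significant, giving 0x4C819ADD01310583.
0x4C819ADD01310583 = 5512857692876637571.

5512857692876637571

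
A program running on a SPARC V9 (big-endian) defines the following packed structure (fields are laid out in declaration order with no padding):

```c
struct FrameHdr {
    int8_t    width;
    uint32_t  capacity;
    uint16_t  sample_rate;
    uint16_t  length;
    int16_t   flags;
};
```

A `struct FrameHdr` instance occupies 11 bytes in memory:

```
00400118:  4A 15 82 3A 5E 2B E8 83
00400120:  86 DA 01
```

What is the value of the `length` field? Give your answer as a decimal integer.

33670

`length` follows `width` (1 B), `capacity` (4 B), `sample_rate` (2 B), so it starts at offset 1 + 4 + 2 = 7 and occupies 2 bytes.
Bytes at offsets 7..8: 83 86.
Big-endian: lowest address holds the most-significant byte.
The bytes are already most-significant first: 0x8386.
0x8386 = 33670.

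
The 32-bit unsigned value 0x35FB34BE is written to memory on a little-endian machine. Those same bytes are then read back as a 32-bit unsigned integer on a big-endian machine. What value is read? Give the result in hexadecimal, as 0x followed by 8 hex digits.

0xBE34FB35

Stored little-endian, the bytes at ascending addresses are BE 34 FB 35.
Read back as big-endian, the last byte is least significant, giving 0xBE34FB35.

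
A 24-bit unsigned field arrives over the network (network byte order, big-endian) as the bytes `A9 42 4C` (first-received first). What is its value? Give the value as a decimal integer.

In big-endian order the high byte comes first in memory.
The bytes are already most-significant first: 0xA9424C.
0xA9424C = 11092556.

11092556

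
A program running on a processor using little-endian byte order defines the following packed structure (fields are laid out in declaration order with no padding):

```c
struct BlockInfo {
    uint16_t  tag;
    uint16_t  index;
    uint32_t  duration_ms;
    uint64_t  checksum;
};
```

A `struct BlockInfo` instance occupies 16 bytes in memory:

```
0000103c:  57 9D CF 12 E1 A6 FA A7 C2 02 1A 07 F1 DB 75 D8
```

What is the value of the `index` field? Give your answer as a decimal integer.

4815

`index` follows `tag` (2 bytes), so it starts at byte offset 2 and occupies 2 bytes.
Bytes at offsets 2..3: CF 12.
Little-endian stores the least-significant byte at the lowest address.
Reassemble most-significant byte first: 12 CF → 0x12CF.
0x12CF = 4815.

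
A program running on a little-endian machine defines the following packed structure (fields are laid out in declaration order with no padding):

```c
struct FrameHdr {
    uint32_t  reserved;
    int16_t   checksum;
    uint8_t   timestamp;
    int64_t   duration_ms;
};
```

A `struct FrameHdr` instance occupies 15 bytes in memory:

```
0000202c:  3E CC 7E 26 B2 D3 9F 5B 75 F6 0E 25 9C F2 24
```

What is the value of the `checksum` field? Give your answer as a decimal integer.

`checksum` follows `reserved` (4 bytes), so it starts at byte offset 4 and occupies 2 bytes.
Bytes at offsets 4..5: B2 D3.
In little-endian order the low byte comes first in memory.
Reassemble most-significant byte first: D3 B2 → 0xD3B2.
Top bit is set, so as a signed 16-bit value this is 0xD3B2 − 2^16 = -11342.

-11342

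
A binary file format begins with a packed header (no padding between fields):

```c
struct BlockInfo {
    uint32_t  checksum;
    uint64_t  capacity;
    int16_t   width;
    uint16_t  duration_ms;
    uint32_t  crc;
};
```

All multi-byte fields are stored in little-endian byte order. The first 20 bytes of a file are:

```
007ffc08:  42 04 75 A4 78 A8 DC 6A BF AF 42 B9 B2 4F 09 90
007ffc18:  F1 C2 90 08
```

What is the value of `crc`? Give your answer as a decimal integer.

143704817

`crc` follows `checksum` (4 B), `capacity` (8 B), `width` (2 B), `duration_ms` (2 B), so it starts at offset 4 + 8 + 2 + 2 = 16 and occupies 4 bytes.
Bytes at offsets 16..19: F1 C2 90 08.
Little-endian stores the least-significant byte at the lowest address.
Reassemble most-significant byte first: 08 90 C2 F1 → 0x0890C2F1.
0x0890C2F1 = 143704817.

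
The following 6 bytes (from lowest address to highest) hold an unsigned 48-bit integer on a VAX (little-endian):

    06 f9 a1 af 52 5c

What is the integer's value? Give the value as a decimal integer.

In little-endian order the low byte comes first in memory.
Reassemble most-significant byte first: 5C 52 AF A1 F9 06 → 0x5C52AFA1F906.
0x5C52AFA1F906 = 101510203701510.

101510203701510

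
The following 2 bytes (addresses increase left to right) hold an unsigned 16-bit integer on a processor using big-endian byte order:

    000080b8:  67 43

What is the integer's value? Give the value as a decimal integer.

26435

Big-endian: lowest address holds the most-significant byte.
The bytes are already most-significant first: 0x6743.
0x6743 = 26435.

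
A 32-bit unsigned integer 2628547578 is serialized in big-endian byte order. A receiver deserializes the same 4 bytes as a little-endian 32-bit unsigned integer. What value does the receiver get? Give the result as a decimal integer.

4201884828

2628547578 in 32-bit hexadecimal is 0x9CAC73FA.
Stored big-endian, the bytes at ascending addresses are 9C AC 73 FA.
Read back as little-endian, the first byte is least significant, giving 0xFA73AC9C.
0xFA73AC9C = 4201884828.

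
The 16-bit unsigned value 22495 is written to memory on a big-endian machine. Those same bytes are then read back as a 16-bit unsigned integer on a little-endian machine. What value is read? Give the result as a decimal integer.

22495 in 16-bit hexadecimal is 0x57DF.
Stored big-endian, the bytes at ascending addresses are 57 DF.
Read back as little-endian, the first byte is least significant, giving 0xDF57.
0xDF57 = 57175.

57175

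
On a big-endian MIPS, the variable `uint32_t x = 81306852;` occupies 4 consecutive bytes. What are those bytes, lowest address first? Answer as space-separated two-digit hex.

81306852 in hexadecimal, padded to 32 bits, is 0x04D8A4E4.
Split into bytes (most-significant first): 04 D8 A4 E4.
In big-endian order the high byte comes first in memory.
So the memory order matches the most-significant-first order: 04 D8 A4 E4.

04 D8 A4 E4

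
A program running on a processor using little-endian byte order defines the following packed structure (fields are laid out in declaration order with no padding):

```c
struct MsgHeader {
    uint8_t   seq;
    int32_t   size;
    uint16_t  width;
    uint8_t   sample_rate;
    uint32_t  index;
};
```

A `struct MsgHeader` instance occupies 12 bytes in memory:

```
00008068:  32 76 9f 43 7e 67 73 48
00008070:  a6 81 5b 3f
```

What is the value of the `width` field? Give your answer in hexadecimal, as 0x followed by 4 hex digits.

0x7367

`width` follows `seq` (1 B), `size` (4 B), so it starts at offset 1 + 4 = 5 and occupies 2 bytes.
Bytes at offsets 5..6: 67 73.
In little-endian order the low byte comes first in memory.
Reassemble most-significant byte first: 73 67 → 0x7367.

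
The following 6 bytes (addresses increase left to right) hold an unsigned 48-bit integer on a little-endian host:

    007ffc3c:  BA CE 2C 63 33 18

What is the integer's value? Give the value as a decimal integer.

26608986279610

Little-endian: lowest address holds the least-significant byte.
Reassemble most-significant byte first: 18 33 63 2C CE BA → 0x1833632CCEBA.
0x1833632CCEBA = 26608986279610.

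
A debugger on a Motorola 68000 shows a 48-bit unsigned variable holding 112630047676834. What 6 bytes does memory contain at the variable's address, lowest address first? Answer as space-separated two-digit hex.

112630047676834 in hexadecimal, padded to 48 bits, is 0x666FB9FB99A2.
Split into bytes (most-significant first): 66 6F B9 FB 99 A2.
In big-endian order the high byte comes first in memory.
So the memory order matches the most-significant-first order: 66 6F B9 FB 99 A2.

66 6F B9 FB 99 A2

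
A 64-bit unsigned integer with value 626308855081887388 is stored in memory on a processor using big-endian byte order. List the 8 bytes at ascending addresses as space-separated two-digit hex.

626308855081887388 in hexadecimal, padded to 64 bits, is 0x08B11895DAD6669C.
Split into bytes (most-significant first): 08 B1 18 95 DA D6 66 9C.
In big-endian order the high byte comes first in memory.
So the memory order matches the most-significant-first order: 08 B1 18 95 DA D6 66 9C.

08 B1 18 95 DA D6 66 9C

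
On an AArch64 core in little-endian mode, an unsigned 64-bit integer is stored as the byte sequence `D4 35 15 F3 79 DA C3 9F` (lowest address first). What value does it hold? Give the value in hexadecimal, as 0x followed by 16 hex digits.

Little-endian: lowest address holds the least-significant byte.
Reassemble most-significant byte first: 9F C3 DA 79 F3 15 35 D4 → 0x9FC3DA79F31535D4.

0x9FC3DA79F31535D4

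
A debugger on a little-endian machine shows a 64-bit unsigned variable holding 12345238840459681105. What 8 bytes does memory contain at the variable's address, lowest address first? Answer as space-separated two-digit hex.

12345238840459681105 in hexadecimal, padded to 64 bits, is 0xAB53195148F45D51.
Split into bytes (most-significant first): AB 53 19 51 48 F4 5D 51.
Little-endian stores the least-significant byte at the lowest address.
So at ascending addresses the bytes are 51 5D F4 48 51 19 53 AB.

51 5D F4 48 51 19 53 AB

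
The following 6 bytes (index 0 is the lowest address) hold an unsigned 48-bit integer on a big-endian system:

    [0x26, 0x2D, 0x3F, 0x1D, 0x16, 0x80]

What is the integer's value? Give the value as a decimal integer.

41975774254720

Big-endian stores the most-significant byte at the lowest address.
The bytes are already most-significant first: 0x262D3F1D1680.
0x262D3F1D1680 = 41975774254720.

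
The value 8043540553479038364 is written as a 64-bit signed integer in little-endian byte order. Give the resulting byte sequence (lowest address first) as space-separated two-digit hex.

9C 25 91 52 84 65 A0 6F

8043540553479038364 in hexadecimal, padded to 64 bits, is 0x6FA065845291259C.
Split into bytes (most-significant first): 6F A0 65 84 52 91 25 9C.
Little-endian stores the least-significant byte at the lowest address.
So at ascending addresses the bytes are 9C 25 91 52 84 65 A0 6F.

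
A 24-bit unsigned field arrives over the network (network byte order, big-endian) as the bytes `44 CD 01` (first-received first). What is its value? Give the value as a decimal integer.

4508929

In big-endian order the high byte comes first in memory.
The bytes are already most-significant first: 0x44CD01.
0x44CD01 = 4508929.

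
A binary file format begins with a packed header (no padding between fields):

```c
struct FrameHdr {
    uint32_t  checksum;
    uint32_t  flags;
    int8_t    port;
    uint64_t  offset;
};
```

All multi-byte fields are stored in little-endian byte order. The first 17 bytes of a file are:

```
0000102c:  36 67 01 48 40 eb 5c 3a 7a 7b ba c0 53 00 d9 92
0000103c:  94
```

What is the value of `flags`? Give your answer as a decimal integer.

979168064

`flags` follows `checksum` (4 bytes), so it starts at byte offset 4 and occupies 4 bytes.
Bytes at offsets 4..7: 40 EB 5C 3A.
Little-endian: lowest address holds the least-significant byte.
Reassemble most-significant byte first: 3A 5C EB 40 → 0x3A5CEB40.
0x3A5CEB40 = 979168064.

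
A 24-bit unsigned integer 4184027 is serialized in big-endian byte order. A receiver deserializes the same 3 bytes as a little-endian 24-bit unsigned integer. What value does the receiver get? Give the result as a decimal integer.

4184027 in 24-bit hexadecimal is 0x3FD7DB.
Stored big-endian, the bytes at ascending addresses are 3F D7 DB.
Read back as little-endian, the first byte is least significant, giving 0xDBD73F.
0xDBD73F = 14407487.

14407487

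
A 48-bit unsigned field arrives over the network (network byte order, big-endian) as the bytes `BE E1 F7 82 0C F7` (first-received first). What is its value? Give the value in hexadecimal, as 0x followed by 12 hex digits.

In big-endian order the high byte comes first in memory.
The bytes are already most-significant first: 0xBEE1F7820CF7.

0xBEE1F7820CF7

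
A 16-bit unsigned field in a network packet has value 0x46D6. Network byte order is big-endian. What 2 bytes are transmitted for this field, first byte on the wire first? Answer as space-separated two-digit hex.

Split into bytes (most-significant first): 46 D6.
Big-endian stores the most-significant byte at the lowest address.
So the memory order matches the most-significant-first order: 46 D6.

46 D6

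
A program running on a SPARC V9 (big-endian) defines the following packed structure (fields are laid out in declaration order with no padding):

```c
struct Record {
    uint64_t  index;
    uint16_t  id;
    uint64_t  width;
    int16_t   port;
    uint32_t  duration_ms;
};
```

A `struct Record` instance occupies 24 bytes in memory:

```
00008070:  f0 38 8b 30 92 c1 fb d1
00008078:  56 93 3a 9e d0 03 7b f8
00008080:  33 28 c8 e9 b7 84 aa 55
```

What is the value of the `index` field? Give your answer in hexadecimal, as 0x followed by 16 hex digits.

`index` is the first field, at byte offset 0, occupying 8 bytes.
Bytes at offsets 0..7: F0 38 8B 30 92 C1 FB D1.
Big-endian: lowest address holds the most-significant byte.
The bytes are already most-significant first: 0xF0388B3092C1FBD1.

0xF0388B3092C1FBD1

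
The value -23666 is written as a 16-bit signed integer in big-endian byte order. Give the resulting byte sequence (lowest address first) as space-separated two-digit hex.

A3 8E

Two's complement of -23666 in 16 bits: 23666 = 0x5C72; invert → 0xA38D; add 1 → 0xA38E.
Split into bytes (most-significant first): A3 8E.
Big-endian stores the most-significant byte at the lowest address.
So the memory order matches the most-significant-first order: A3 8E.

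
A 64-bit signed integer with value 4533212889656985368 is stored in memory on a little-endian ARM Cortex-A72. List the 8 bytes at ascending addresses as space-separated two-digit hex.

4533212889656985368 in hexadecimal, padded to 64 bits, is 0x3EE9351AEB3A0718.
Split into bytes (most-significant first): 3E E9 35 1A EB 3A 07 18.
Little-endian: lowest address holds the least-significant byte.
So at ascending addresses the bytes are 18 07 3A EB 1A 35 E9 3E.

18 07 3A EB 1A 35 E9 3E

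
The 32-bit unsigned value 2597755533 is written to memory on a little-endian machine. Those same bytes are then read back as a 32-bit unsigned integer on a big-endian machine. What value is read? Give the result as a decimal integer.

2597755533 in 32-bit hexadecimal is 0x9AD69A8D.
Stored little-endian, the bytes at ascending addresses are 8D 9A D6 9A.
Read back as big-endian, the last byte is least significant, giving 0x8D9AD69A.
0x8D9AD69A = 2375734938.

2375734938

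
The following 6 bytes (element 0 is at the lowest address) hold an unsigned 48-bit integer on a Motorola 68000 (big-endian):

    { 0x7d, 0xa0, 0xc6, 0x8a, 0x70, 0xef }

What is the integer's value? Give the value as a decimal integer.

138129479201007

Big-endian: lowest address holds the most-significant byte.
The bytes are already most-significant first: 0x7DA0C68A70EF.
0x7DA0C68A70EF = 138129479201007.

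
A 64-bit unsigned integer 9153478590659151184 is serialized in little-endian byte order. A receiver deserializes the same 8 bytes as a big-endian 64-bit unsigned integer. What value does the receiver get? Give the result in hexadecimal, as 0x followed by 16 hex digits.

9153478590659151184 in 64-bit hexadecimal is 0x7F07B047EF61C550.
Stored little-endian, the bytes at ascending addresses are 50 C5 61 EF 47 B0 07 7F.
Read back as big-endian, the last byte is least significant, giving 0x50C561EF47B0077F.

0x50C561EF47B0077F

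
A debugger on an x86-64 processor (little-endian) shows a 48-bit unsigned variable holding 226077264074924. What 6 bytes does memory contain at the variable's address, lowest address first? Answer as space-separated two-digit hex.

226077264074924 in hexadecimal, padded to 48 bits, is 0xCD9DB70458AC.
Split into bytes (most-significant first): CD 9D B7 04 58 AC.
In little-endian order the low byte comes first in memory.
So at ascending addresses the bytes are AC 58 04 B7 9D CD.

AC 58 04 B7 9D CD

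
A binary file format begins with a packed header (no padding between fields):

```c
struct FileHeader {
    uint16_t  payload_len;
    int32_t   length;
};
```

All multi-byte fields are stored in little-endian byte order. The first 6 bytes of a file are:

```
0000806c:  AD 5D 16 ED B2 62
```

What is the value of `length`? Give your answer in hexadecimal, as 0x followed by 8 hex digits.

0x62B2ED16

`length` follows `payload_len` (2 bytes), so it starts at byte offset 2 and occupies 4 bytes.
Bytes at offsets 2..5: 16 ED B2 62.
Little-endian stores the least-significant byte at the lowest address.
Reassemble most-significant byte first: 62 B2 ED 16 → 0x62B2ED16.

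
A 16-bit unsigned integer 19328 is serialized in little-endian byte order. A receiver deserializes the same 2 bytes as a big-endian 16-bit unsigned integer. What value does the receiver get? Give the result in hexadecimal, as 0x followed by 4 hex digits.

0x804B

19328 in 16-bit hexadecimal is 0x4B80.
Stored little-endian, the bytes at ascending addresses are 80 4B.
Read back as big-endian, the last byte is least significant, giving 0x804B.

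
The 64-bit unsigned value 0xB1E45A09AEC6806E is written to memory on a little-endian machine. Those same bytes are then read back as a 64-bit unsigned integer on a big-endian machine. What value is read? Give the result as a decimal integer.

7962582591974597809

Stored little-endian, the bytes at ascending addresses are 6E 80 C6 AE 09 5A E4 B1.
Read back as big-endian, the last byte is least significant, giving 0x6E80C6AE095AE4B1.
0x6E80C6AE095AE4B1 = 7962582591974597809.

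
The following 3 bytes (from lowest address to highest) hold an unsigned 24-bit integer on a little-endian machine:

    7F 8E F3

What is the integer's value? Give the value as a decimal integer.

15961727

In little-endian order the low byte comes first in memory.
Reassemble most-significant byte first: F3 8E 7F → 0xF38E7F.
0xF38E7F = 15961727.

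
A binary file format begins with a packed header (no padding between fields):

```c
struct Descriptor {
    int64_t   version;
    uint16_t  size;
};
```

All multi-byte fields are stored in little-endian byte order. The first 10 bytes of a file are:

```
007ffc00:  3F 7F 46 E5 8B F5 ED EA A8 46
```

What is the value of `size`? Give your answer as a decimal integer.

`size` follows `version` (8 bytes), so it starts at byte offset 8 and occupies 2 bytes.
Bytes at offsets 8..9: A8 46.
Little-endian: lowest address holds the least-significant byte.
Reassemble most-significant byte first: 46 A8 → 0x46A8.
0x46A8 = 18088.

18088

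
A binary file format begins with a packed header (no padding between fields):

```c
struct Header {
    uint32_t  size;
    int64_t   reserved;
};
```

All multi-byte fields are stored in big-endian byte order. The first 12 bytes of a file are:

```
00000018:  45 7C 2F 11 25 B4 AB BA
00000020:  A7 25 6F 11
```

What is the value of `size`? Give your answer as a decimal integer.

1165766417

`size` is the first field, at byte offset 0, occupying 4 bytes.
Bytes at offsets 0..3: 45 7C 2F 11.
Big-endian: lowest address holds the most-significant byte.
The bytes are already most-significant first: 0x457C2F11.
0x457C2F11 = 1165766417.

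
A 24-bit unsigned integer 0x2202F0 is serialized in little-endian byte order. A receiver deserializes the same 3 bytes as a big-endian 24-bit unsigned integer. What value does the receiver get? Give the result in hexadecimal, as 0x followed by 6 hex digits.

0xF00222

Stored little-endian, the bytes at ascending addresses are F0 02 22.
Read back as big-endian, the last byte is least significant, giving 0xF00222.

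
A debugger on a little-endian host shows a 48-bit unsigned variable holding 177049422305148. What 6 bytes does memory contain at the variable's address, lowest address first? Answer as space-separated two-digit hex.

177049422305148 in hexadecimal, padded to 48 bits, is 0xA10687EC977C.
Split into bytes (most-significant first): A1 06 87 EC 97 7C.
Little-endian: lowest address holds the least-significant byte.
So at ascending addresses the bytes are 7C 97 EC 87 06 A1.

7C 97 EC 87 06 A1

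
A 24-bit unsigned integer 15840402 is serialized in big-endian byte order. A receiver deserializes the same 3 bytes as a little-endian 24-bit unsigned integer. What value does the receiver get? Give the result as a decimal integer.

15840402 in 24-bit hexadecimal is 0xF1B492.
Stored big-endian, the bytes at ascending addresses are F1 B4 92.
Read back as little-endian, the first byte is least significant, giving 0x92B4F1.
0x92B4F1 = 9614577.

9614577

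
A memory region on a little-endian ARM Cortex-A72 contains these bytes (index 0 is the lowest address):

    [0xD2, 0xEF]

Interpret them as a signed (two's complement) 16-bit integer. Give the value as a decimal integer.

Little-endian: lowest address holds the least-significant byte.
Reassemble most-significant byte first: EF D2 → 0xEFD2.
Top bit is set, so as a signed 16-bit value this is 0xEFD2 − 2^16 = -4142.

-4142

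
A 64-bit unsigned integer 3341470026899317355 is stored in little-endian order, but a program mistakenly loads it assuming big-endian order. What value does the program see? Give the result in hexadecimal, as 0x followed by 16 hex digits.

3341470026899317355 in 64-bit hexadecimal is 0x2E5F49491CF2E26B.
Stored little-endian, the bytes at ascending addresses are 6B E2 F2 1C 49 49 5F 2E.
Read back as big-endian, the last byte is least significant, giving 0x6BE2F21C49495F2E.

0x6BE2F21C49495F2E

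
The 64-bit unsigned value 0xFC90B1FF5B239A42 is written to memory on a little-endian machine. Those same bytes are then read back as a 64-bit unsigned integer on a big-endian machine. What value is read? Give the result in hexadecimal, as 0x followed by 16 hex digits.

Stored little-endian, the bytes at ascending addresses are 42 9A 23 5B FF B1 90 FC.
Read back as big-endian, the last byte is least significant, giving 0x429A235BFFB190FC.

0x429A235BFFB190FC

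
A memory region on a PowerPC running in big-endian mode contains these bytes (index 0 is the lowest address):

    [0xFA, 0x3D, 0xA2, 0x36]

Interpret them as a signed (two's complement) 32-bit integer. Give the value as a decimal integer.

-96624074

Big-endian stores the most-significant byte at the lowest address.
The bytes are already most-significant first: 0xFA3DA236.
Top bit is set, so as a signed 32-bit value this is 0xFA3DA236 − 2^32 = -96624074.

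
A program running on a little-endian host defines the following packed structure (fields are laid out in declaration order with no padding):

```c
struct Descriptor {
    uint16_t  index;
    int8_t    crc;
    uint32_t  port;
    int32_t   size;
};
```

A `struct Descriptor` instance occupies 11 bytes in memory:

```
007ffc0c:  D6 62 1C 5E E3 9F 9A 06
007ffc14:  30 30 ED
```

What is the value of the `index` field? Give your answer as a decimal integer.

`index` is the first field, at byte offset 0, occupying 2 bytes.
Bytes at offsets 0..1: D6 62.
In little-endian order the low byte comes first in memory.
Reassemble most-significant byte first: 62 D6 → 0x62D6.
0x62D6 = 25302.

25302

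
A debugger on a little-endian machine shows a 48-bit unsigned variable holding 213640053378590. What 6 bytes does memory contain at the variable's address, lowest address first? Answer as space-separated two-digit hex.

1E CE 7D F3 4D C2

213640053378590 in hexadecimal, padded to 48 bits, is 0xC24DF37DCE1E.
Split into bytes (most-significant first): C2 4D F3 7D CE 1E.
Little-endian: lowest address holds the least-significant byte.
So at ascending addresses the bytes are 1E CE 7D F3 4D C2.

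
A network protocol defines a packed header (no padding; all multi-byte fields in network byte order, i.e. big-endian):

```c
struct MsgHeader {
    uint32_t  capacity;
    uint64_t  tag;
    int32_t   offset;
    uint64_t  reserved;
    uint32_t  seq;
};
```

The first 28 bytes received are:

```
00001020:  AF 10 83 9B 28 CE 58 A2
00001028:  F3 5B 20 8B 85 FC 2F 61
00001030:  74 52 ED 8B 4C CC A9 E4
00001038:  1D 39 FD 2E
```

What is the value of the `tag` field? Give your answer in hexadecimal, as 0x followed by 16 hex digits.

`tag` follows `capacity` (4 bytes), so it starts at byte offset 4 and occupies 8 bytes.
Bytes at offsets 4..11: 28 CE 58 A2 F3 5B 20 8B.
Big-endian stores the most-significant byte at the lowest address.
The bytes are already most-significant first: 0x28CE58A2F35B208B.

0x28CE58A2F35B208B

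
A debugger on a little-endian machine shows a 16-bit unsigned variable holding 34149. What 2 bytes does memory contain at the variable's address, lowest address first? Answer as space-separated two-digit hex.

65 85

34149 in hexadecimal, padded to 16 bits, is 0x8565.
Split into bytes (most-significant first): 85 65.
Little-endian stores the least-significant byte at the lowest address.
So at ascending addresses the bytes are 65 85.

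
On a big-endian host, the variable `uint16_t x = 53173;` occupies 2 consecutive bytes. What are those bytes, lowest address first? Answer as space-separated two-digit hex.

53173 in hexadecimal, padded to 16 bits, is 0xCFB5.
Split into bytes (most-significant first): CF B5.
In big-endian order the high byte comes first in memory.
So the memory order matches the most-significant-first order: CF B5.

CF B5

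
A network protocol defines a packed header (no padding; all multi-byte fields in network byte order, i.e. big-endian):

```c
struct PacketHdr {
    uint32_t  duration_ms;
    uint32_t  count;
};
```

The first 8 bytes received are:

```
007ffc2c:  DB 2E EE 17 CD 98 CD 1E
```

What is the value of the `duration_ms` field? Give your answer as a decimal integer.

`duration_ms` is the first field, at byte offset 0, occupying 4 bytes.
Bytes at offsets 0..3: DB 2E EE 17.
Big-endian: lowest address holds the most-significant byte.
The bytes are already most-significant first: 0xDB2EEE17.
0xDB2EEE17 = 3677285911.

3677285911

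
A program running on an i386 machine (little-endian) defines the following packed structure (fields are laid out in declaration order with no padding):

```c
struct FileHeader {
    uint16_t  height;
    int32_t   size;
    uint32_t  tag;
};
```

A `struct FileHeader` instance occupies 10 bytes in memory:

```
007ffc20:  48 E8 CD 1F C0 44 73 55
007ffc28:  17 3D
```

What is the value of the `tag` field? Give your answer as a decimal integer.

`tag` follows `height` (2 B), `size` (4 B), so it starts at offset 2 + 4 = 6 and occupies 4 bytes.
Bytes at offsets 6..9: 73 55 17 3D.
In little-endian order the low byte comes first in memory.
Reassemble most-significant byte first: 3D 17 55 73 → 0x3D175573.
0x3D175573 = 1024939379.

1024939379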